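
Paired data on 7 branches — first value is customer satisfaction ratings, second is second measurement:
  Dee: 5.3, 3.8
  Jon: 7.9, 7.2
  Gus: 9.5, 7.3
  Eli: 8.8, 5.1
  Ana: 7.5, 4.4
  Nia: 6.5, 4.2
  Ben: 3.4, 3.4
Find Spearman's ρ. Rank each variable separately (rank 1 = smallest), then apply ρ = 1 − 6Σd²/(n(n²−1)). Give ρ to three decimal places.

0.964

Ranks of variable 1: 2, 5, 7, 6, 4, 3, 1
Ranks of variable 2: 2, 6, 7, 5, 4, 3, 1
d = r₁ − r₂: 0, -1, 0, 1, 0, 0, 0
d²: 0, 1, 0, 1, 0, 0, 0; Σd² = 2
ρ = 1 − 6·2/(7·48) = 1 − 12/336 = 0.964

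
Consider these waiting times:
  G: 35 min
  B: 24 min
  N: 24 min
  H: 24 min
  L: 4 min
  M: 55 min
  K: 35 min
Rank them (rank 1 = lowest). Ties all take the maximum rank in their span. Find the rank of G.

Sorted (ascending): 4, 24, 24, 24, 35, 35, 55
The 3 values of 24 occupy positions 2–4 → each gets rank 4.
The 2 values of 35 occupy positions 5–6 → each gets rank 6.
G has value 35 min → rank 6.

6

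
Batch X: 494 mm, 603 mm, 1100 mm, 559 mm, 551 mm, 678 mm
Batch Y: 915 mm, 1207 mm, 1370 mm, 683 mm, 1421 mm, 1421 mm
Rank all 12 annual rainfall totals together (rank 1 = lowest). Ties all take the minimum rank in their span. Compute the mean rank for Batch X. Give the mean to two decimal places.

3.83

Sorted (ascending): 494, 551, 559, 603, 678, 683, 915, 1100, 1207, 1370, 1421, 1421
The 2 values of 1421 occupy positions 11–12 → each gets rank 11.
Batch X values → pooled ranks: 494→1, 603→4, 1100→8, 559→3, 551→2, 678→5
Mean rank = (1 + 4 + 8 + 3 + 2 + 5) / 6 = 3.83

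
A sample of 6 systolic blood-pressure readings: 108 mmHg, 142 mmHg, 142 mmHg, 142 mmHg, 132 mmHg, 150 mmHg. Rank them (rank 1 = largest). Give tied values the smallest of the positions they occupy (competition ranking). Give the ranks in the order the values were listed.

6, 2, 2, 2, 5, 1

Sorted (descending): 150, 142, 142, 142, 132, 108
The 3 values of 142 occupy positions 2–4 → each gets rank 2.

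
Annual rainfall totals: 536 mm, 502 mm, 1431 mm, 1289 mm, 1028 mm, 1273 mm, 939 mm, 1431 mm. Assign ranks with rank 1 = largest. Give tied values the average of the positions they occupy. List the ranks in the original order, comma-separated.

7, 8, 1.5, 3, 5, 4, 6, 1.5

Sorted (descending): 1431, 1431, 1289, 1273, 1028, 939, 536, 502
The 2 values of 1431 occupy positions 1–2 → average rank (1+2)/2 = 1.5.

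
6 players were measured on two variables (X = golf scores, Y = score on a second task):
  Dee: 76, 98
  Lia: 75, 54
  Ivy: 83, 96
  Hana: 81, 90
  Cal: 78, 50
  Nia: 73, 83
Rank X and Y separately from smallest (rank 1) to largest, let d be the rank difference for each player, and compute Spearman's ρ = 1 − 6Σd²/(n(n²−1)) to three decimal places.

Ranks of variable 1: 3, 2, 6, 5, 4, 1
Ranks of variable 2: 6, 2, 5, 4, 1, 3
d = r₁ − r₂: -3, 0, 1, 1, 3, -2
d²: 9, 0, 1, 1, 9, 4; Σd² = 24
ρ = 1 − 6·24/(6·35) = 1 − 144/210 = 0.314

0.314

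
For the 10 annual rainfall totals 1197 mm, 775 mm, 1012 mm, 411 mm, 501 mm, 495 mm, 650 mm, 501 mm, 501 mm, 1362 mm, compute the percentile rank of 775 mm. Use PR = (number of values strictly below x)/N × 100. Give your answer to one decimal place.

60.0

N = 10.
Strictly below 775: 6. Equal to 775: 1.
PR = 6/10 × 100 = 60.0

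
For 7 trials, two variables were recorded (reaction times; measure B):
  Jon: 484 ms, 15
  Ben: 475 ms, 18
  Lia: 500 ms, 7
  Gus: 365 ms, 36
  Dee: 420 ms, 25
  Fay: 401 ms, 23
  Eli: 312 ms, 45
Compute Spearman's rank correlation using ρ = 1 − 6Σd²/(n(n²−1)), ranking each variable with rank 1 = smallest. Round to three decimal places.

-0.964

Ranks of variable 1: 6, 5, 7, 2, 4, 3, 1
Ranks of variable 2: 2, 3, 1, 6, 5, 4, 7
d = r₁ − r₂: 4, 2, 6, -4, -1, -1, -6
d²: 16, 4, 36, 16, 1, 1, 36; Σd² = 110
ρ = 1 − 6·110/(7·48) = 1 − 660/336 = -0.964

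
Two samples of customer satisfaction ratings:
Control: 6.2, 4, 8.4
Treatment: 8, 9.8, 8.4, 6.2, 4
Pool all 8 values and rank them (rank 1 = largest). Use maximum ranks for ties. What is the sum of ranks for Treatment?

22

Sorted (descending): 9.8, 8.4, 8.4, 8, 6.2, 6.2, 4, 4
The 2 values of 8.4 occupy positions 2–3 → each gets rank 3.
The 2 values of 6.2 occupy positions 5–6 → each gets rank 6.
The 2 values of 4 occupy positions 7–8 → each gets rank 8.
Treatment values → pooled ranks: 8→4, 9.8→1, 8.4→3, 6.2→6, 4→8
Rank sum = 4 + 1 + 3 + 6 + 8 = 22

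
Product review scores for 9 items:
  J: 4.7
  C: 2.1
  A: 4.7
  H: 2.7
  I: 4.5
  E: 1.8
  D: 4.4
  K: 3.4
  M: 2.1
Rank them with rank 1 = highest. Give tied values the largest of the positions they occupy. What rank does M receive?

Sorted (descending): 4.7, 4.7, 4.5, 4.4, 3.4, 2.7, 2.1, 2.1, 1.8
The 2 values of 4.7 occupy positions 1–2 → each gets rank 2.
The 2 values of 2.1 occupy positions 7–8 → each gets rank 8.
M has value 2.1 → rank 8.

8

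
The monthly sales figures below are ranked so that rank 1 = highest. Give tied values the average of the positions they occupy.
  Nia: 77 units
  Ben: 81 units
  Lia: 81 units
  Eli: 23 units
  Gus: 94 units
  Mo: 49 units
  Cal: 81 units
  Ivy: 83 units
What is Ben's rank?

4

Sorted (descending): 94, 83, 81, 81, 81, 77, 49, 23
The 3 values of 81 occupy positions 3–5 → average rank 4.
Ben has value 81 units → rank 4.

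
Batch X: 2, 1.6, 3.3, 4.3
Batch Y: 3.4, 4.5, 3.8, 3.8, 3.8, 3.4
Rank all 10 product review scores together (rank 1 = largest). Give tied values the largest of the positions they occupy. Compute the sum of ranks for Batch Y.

30

Sorted (descending): 4.5, 4.3, 3.8, 3.8, 3.8, 3.4, 3.4, 3.3, 2, 1.6
The 3 values of 3.8 occupy positions 3–5 → each gets rank 5.
The 2 values of 3.4 occupy positions 6–7 → each gets rank 7.
Batch Y values → pooled ranks: 3.4→7, 4.5→1, 3.8→5, 3.8→5, 3.8→5, 3.4→7
Rank sum = 7 + 1 + 5 + 5 + 5 + 7 = 30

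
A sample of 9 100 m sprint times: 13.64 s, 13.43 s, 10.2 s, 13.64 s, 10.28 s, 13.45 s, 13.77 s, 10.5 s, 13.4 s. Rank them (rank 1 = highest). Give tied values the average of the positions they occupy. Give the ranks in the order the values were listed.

Sorted (descending): 13.77, 13.64, 13.64, 13.45, 13.43, 13.4, 10.5, 10.28, 10.2
The 2 values of 13.64 occupy positions 2–3 → average rank (2+3)/2 = 2.5.

2.5, 5, 9, 2.5, 8, 4, 1, 7, 6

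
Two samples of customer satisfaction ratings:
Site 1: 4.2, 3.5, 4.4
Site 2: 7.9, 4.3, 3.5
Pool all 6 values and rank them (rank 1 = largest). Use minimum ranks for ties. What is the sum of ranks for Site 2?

Sorted (descending): 7.9, 4.4, 4.3, 4.2, 3.5, 3.5
The 2 values of 3.5 occupy positions 5–6 → each gets rank 5.
Site 2 values → pooled ranks: 7.9→1, 4.3→3, 3.5→5
Rank sum = 1 + 3 + 5 = 9

9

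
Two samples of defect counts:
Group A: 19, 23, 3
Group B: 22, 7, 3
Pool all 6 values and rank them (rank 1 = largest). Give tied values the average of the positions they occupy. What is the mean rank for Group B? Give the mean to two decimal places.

Sorted (descending): 23, 22, 19, 7, 3, 3
The 2 values of 3 occupy positions 5–6 → average rank (5+6)/2 = 5.5.
Group B values → pooled ranks: 22→2, 7→4, 3→5.5
Mean rank = (2 + 4 + 5.5) / 3 = 3.83

3.83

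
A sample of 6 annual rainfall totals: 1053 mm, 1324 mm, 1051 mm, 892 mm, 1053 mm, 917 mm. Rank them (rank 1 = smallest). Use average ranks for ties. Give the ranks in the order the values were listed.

4.5, 6, 3, 1, 4.5, 2

Sorted (ascending): 892, 917, 1051, 1053, 1053, 1324
The 2 values of 1053 occupy positions 4–5 → average rank (4+5)/2 = 4.5.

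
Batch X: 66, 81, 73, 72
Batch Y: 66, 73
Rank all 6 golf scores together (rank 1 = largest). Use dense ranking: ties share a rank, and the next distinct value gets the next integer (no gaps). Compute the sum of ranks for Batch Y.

Sorted (descending): 81, 73, 73, 72, 66, 66
The 2 values of 73 share dense rank 2.
The 2 values of 66 share dense rank 4.
Remaining distinct values take the next consecutive integers.
Batch Y values → pooled ranks: 66→4, 73→2
Rank sum = 4 + 2 = 6

6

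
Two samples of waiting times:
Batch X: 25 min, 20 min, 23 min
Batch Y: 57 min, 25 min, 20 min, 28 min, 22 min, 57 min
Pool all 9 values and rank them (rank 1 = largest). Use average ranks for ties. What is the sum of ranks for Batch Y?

26

Sorted (descending): 57, 57, 28, 25, 25, 23, 22, 20, 20
The 2 values of 57 occupy positions 1–2 → average rank (1+2)/2 = 1.5.
The 2 values of 25 occupy positions 4–5 → average rank (4+5)/2 = 4.5.
The 2 values of 20 occupy positions 8–9 → average rank (8+9)/2 = 8.5.
Batch Y values → pooled ranks: 57→1.5, 25→4.5, 20→8.5, 28→3, 22→7, 57→1.5
Rank sum = 1.5 + 4.5 + 8.5 + 3 + 7 + 1.5 = 26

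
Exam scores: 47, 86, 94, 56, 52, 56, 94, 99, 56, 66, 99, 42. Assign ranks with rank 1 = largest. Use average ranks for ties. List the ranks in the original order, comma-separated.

Sorted (descending): 99, 99, 94, 94, 86, 66, 56, 56, 56, 52, 47, 42
The 2 values of 99 occupy positions 1–2 → average rank (1+2)/2 = 1.5.
The 2 values of 94 occupy positions 3–4 → average rank (3+4)/2 = 3.5.
The 3 values of 56 occupy positions 7–9 → average rank 8.

11, 5, 3.5, 8, 10, 8, 3.5, 1.5, 8, 6, 1.5, 12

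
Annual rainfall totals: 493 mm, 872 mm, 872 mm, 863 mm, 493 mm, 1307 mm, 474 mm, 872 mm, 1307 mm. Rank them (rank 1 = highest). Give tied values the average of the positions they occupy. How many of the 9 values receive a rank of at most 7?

Sorted (descending): 1307, 1307, 872, 872, 872, 863, 493, 493, 474
The 2 values of 1307 occupy positions 1–2 → average rank (1+2)/2 = 1.5.
The 3 values of 872 occupy positions 3–5 → average rank 4.
The 2 values of 493 occupy positions 7–8 → average rank (7+8)/2 = 7.5.
Ranks ≤ 7: {1.5, 1.5, 4, 4, 4, 6} → 6 values.

6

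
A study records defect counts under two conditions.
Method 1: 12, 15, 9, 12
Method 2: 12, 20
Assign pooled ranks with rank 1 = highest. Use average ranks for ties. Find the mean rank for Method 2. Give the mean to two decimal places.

Sorted (descending): 20, 15, 12, 12, 12, 9
The 3 values of 12 occupy positions 3–5 → average rank 4.
Method 2 values → pooled ranks: 12→4, 20→1
Mean rank = (4 + 1) / 2 = 2.50

2.50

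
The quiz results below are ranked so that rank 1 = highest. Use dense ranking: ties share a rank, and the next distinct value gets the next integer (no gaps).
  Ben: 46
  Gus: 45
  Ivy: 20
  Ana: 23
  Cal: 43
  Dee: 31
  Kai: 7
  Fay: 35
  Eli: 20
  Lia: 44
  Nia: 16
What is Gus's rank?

2

Sorted (descending): 46, 45, 44, 43, 35, 31, 23, 20, 20, 16, 7
The 2 values of 20 share dense rank 8.
Remaining distinct values take the next consecutive integers.
Gus has value 45 → rank 2.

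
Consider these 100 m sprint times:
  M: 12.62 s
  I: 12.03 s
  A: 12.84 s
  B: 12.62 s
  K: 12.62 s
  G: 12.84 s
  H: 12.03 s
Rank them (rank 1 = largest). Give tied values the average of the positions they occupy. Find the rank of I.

Sorted (descending): 12.84, 12.84, 12.62, 12.62, 12.62, 12.03, 12.03
The 2 values of 12.84 occupy positions 1–2 → average rank (1+2)/2 = 1.5.
The 3 values of 12.62 occupy positions 3–5 → average rank 4.
The 2 values of 12.03 occupy positions 6–7 → average rank (6+7)/2 = 6.5.
I has value 12.03 s → rank 6.5.

6.5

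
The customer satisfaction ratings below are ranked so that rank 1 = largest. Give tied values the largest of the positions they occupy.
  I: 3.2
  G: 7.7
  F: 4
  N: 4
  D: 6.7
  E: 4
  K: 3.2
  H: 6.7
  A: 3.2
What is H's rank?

3

Sorted (descending): 7.7, 6.7, 6.7, 4, 4, 4, 3.2, 3.2, 3.2
The 2 values of 6.7 occupy positions 2–3 → each gets rank 3.
The 3 values of 4 occupy positions 4–6 → each gets rank 6.
The 3 values of 3.2 occupy positions 7–9 → each gets rank 9.
H has value 6.7 → rank 3.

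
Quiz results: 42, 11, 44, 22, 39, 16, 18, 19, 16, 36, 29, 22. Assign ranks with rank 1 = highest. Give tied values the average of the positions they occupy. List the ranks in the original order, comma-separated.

Sorted (descending): 44, 42, 39, 36, 29, 22, 22, 19, 18, 16, 16, 11
The 2 values of 22 occupy positions 6–7 → average rank (6+7)/2 = 6.5.
The 2 values of 16 occupy positions 10–11 → average rank (10+11)/2 = 10.5.

2, 12, 1, 6.5, 3, 10.5, 9, 8, 10.5, 4, 5, 6.5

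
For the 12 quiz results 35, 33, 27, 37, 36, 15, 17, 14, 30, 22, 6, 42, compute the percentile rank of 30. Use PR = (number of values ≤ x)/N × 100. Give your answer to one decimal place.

58.3

N = 12.
Strictly below 30: 6. Equal to 30: 1.
PR = 7/12 × 100 = 58.3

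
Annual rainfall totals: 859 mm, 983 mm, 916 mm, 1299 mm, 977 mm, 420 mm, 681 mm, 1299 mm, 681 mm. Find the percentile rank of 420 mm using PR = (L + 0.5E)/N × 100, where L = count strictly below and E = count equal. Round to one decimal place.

5.6

N = 9.
Strictly below 420: 0. Equal to 420: 1.
PR = (0 + 0.5·1)/9 × 100 = 5.6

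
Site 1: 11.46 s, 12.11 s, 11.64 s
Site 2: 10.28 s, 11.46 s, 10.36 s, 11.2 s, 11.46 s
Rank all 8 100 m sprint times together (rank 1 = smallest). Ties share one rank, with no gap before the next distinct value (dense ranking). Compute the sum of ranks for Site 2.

Sorted (ascending): 10.28, 10.36, 11.2, 11.46, 11.46, 11.46, 11.64, 12.11
The 3 values of 11.46 share dense rank 4.
Remaining distinct values take the next consecutive integers.
Site 2 values → pooled ranks: 10.28→1, 11.46→4, 10.36→2, 11.2→3, 11.46→4
Rank sum = 1 + 4 + 2 + 3 + 4 = 14

14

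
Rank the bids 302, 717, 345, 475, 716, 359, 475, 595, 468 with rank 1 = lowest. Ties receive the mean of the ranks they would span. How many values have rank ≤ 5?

Sorted (ascending): 302, 345, 359, 468, 475, 475, 595, 716, 717
The 2 values of 475 occupy positions 5–6 → average rank (5+6)/2 = 5.5.
Ranks ≤ 5: {1, 2, 3, 4} → 4 values.

4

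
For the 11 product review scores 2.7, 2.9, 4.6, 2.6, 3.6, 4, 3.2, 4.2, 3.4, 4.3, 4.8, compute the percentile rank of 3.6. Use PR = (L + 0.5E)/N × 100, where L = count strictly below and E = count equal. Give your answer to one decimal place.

50.0

N = 11.
Strictly below 3.6: 5. Equal to 3.6: 1.
PR = (5 + 0.5·1)/11 × 100 = 50.0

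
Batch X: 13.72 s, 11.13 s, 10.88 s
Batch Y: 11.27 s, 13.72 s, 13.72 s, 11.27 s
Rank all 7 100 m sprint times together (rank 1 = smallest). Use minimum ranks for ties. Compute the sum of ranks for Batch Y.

16

Sorted (ascending): 10.88, 11.13, 11.27, 11.27, 13.72, 13.72, 13.72
The 2 values of 11.27 occupy positions 3–4 → each gets rank 3.
The 3 values of 13.72 occupy positions 5–7 → each gets rank 5.
Batch Y values → pooled ranks: 11.27→3, 13.72→5, 13.72→5, 11.27→3
Rank sum = 3 + 5 + 5 + 3 = 16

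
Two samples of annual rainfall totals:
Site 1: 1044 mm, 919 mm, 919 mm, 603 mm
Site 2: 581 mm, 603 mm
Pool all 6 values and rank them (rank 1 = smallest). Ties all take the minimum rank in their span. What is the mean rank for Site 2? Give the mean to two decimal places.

Sorted (ascending): 581, 603, 603, 919, 919, 1044
The 2 values of 603 occupy positions 2–3 → each gets rank 2.
The 2 values of 919 occupy positions 4–5 → each gets rank 4.
Site 2 values → pooled ranks: 581→1, 603→2
Mean rank = (1 + 2) / 2 = 1.50

1.50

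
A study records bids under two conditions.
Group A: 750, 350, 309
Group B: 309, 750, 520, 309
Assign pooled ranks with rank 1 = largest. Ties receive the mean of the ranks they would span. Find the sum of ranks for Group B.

16.5

Sorted (descending): 750, 750, 520, 350, 309, 309, 309
The 2 values of 750 occupy positions 1–2 → average rank (1+2)/2 = 1.5.
The 3 values of 309 occupy positions 5–7 → average rank 6.
Group B values → pooled ranks: 309→6, 750→1.5, 520→3, 309→6
Rank sum = 6 + 1.5 + 3 + 6 = 16.5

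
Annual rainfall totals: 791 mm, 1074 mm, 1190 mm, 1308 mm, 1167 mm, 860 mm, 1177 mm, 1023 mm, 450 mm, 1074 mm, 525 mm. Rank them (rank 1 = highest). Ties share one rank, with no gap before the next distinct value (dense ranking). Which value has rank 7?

860

Sorted (descending): 1308, 1190, 1177, 1167, 1074, 1074, 1023, 860, 791, 525, 450
The 2 values of 1074 share dense rank 5.
Remaining distinct values take the next consecutive integers.
Rank 7 → value 860.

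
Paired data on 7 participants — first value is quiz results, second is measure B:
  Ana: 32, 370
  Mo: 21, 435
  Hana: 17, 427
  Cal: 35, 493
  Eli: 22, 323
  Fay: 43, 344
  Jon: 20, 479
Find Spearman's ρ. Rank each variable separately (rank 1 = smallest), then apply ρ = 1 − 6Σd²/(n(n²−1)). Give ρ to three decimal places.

-0.214

Ranks of variable 1: 5, 3, 1, 6, 4, 7, 2
Ranks of variable 2: 3, 5, 4, 7, 1, 2, 6
d = r₁ − r₂: 2, -2, -3, -1, 3, 5, -4
d²: 4, 4, 9, 1, 9, 25, 16; Σd² = 68
ρ = 1 − 6·68/(7·48) = 1 − 408/336 = -0.214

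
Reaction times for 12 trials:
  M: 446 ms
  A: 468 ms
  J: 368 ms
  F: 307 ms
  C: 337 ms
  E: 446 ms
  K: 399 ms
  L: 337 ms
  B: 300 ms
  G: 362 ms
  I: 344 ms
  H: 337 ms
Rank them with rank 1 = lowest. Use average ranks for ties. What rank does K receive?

Sorted (ascending): 300, 307, 337, 337, 337, 344, 362, 368, 399, 446, 446, 468
The 3 values of 337 occupy positions 3–5 → average rank 4.
The 2 values of 446 occupy positions 10–11 → average rank (10+11)/2 = 10.5.
K has value 399 ms → rank 9.

9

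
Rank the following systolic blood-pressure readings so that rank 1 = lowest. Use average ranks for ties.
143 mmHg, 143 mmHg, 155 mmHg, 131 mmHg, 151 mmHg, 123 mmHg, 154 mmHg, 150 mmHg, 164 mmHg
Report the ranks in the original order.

Sorted (ascending): 123, 131, 143, 143, 150, 151, 154, 155, 164
The 2 values of 143 occupy positions 3–4 → average rank (3+4)/2 = 3.5.

3.5, 3.5, 8, 2, 6, 1, 7, 5, 9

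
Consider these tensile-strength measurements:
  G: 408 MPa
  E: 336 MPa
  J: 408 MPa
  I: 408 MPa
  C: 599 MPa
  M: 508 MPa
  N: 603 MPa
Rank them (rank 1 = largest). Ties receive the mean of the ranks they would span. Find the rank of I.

Sorted (descending): 603, 599, 508, 408, 408, 408, 336
The 3 values of 408 occupy positions 4–6 → average rank 5.
I has value 408 MPa → rank 5.

5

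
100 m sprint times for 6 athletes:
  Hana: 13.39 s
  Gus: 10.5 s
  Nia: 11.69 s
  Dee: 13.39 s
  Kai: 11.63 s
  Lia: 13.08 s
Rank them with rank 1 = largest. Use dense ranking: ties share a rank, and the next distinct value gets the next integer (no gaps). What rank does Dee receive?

Sorted (descending): 13.39, 13.39, 13.08, 11.69, 11.63, 10.5
The 2 values of 13.39 share dense rank 1.
Remaining distinct values take the next consecutive integers.
Dee has value 13.39 s → rank 1.

1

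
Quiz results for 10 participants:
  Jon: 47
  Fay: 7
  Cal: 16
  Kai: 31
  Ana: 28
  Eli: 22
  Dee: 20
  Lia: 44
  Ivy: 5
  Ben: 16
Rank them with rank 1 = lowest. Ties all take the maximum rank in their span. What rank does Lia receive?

Sorted (ascending): 5, 7, 16, 16, 20, 22, 28, 31, 44, 47
The 2 values of 16 occupy positions 3–4 → each gets rank 4.
Lia has value 44 → rank 9.

9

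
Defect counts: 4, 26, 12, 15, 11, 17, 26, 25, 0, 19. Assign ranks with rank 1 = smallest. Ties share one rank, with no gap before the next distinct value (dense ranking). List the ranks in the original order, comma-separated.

Sorted (ascending): 0, 4, 11, 12, 15, 17, 19, 25, 26, 26
The 2 values of 26 share dense rank 9.
Remaining distinct values take the next consecutive integers.

2, 9, 4, 5, 3, 6, 9, 8, 1, 7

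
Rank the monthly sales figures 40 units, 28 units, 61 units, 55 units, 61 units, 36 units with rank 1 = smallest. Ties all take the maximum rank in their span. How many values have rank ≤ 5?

Sorted (ascending): 28, 36, 40, 55, 61, 61
The 2 values of 61 occupy positions 5–6 → each gets rank 6.
Ranks ≤ 5: {1, 2, 3, 4} → 4 values.

4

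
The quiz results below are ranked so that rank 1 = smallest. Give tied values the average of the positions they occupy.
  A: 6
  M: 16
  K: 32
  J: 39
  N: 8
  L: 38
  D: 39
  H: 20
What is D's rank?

7.5

Sorted (ascending): 6, 8, 16, 20, 32, 38, 39, 39
The 2 values of 39 occupy positions 7–8 → average rank (7+8)/2 = 7.5.
D has value 39 → rank 7.5.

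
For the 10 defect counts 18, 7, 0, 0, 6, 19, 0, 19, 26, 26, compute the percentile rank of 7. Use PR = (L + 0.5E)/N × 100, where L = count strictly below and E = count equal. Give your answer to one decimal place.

45.0

N = 10.
Strictly below 7: 4. Equal to 7: 1.
PR = (4 + 0.5·1)/10 × 100 = 45.0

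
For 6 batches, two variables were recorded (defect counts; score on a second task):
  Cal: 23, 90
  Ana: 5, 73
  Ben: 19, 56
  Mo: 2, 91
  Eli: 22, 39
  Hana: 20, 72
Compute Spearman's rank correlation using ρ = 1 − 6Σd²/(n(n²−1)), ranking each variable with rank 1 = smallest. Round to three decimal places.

-0.371

Ranks of variable 1: 6, 2, 3, 1, 5, 4
Ranks of variable 2: 5, 4, 2, 6, 1, 3
d = r₁ − r₂: 1, -2, 1, -5, 4, 1
d²: 1, 4, 1, 25, 16, 1; Σd² = 48
ρ = 1 − 6·48/(6·35) = 1 − 288/210 = -0.371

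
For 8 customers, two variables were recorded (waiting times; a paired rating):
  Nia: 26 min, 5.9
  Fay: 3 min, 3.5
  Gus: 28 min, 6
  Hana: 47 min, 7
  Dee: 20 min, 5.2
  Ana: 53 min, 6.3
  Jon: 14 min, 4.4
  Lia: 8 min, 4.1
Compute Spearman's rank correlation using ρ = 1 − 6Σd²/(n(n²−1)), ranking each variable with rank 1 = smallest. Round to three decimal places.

Ranks of variable 1: 5, 1, 6, 7, 4, 8, 3, 2
Ranks of variable 2: 5, 1, 6, 8, 4, 7, 3, 2
d = r₁ − r₂: 0, 0, 0, -1, 0, 1, 0, 0
d²: 0, 0, 0, 1, 0, 1, 0, 0; Σd² = 2
ρ = 1 − 6·2/(8·63) = 1 − 12/504 = 0.976

0.976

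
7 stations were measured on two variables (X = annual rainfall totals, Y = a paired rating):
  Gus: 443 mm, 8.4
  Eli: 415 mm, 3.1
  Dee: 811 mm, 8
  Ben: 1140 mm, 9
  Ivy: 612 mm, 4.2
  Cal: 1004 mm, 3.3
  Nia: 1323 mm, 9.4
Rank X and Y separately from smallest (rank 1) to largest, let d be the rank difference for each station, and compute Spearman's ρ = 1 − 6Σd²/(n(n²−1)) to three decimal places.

Ranks of variable 1: 2, 1, 4, 6, 3, 5, 7
Ranks of variable 2: 5, 1, 4, 6, 3, 2, 7
d = r₁ − r₂: -3, 0, 0, 0, 0, 3, 0
d²: 9, 0, 0, 0, 0, 9, 0; Σd² = 18
ρ = 1 − 6·18/(7·48) = 1 − 108/336 = 0.679

0.679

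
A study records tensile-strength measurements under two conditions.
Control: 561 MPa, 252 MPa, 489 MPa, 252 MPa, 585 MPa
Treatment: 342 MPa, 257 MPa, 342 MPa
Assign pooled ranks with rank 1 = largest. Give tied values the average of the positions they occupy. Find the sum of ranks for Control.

21

Sorted (descending): 585, 561, 489, 342, 342, 257, 252, 252
The 2 values of 342 occupy positions 4–5 → average rank (4+5)/2 = 4.5.
The 2 values of 252 occupy positions 7–8 → average rank (7+8)/2 = 7.5.
Control values → pooled ranks: 561→2, 252→7.5, 489→3, 252→7.5, 585→1
Rank sum = 2 + 7.5 + 3 + 7.5 + 1 = 21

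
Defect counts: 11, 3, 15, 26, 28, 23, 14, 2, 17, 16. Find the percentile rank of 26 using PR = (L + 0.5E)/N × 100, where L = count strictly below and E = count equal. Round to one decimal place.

85.0

N = 10.
Strictly below 26: 8. Equal to 26: 1.
PR = (8 + 0.5·1)/10 × 100 = 85.0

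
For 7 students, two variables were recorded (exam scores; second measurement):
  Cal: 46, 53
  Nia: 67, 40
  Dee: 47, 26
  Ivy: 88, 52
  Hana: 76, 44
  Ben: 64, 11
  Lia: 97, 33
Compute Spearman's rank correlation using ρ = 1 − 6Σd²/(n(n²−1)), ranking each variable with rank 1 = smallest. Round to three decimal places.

Ranks of variable 1: 1, 4, 2, 6, 5, 3, 7
Ranks of variable 2: 7, 4, 2, 6, 5, 1, 3
d = r₁ − r₂: -6, 0, 0, 0, 0, 2, 4
d²: 36, 0, 0, 0, 0, 4, 16; Σd² = 56
ρ = 1 − 6·56/(7·48) = 1 − 336/336 = 0.000

0.000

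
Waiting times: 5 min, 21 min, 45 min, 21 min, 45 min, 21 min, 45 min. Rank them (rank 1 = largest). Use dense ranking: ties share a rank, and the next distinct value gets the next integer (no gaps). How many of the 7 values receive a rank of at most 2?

Sorted (descending): 45, 45, 45, 21, 21, 21, 5
The 3 values of 45 share dense rank 1.
The 3 values of 21 share dense rank 2.
Remaining distinct values take the next consecutive integers.
Ranks ≤ 2: {1, 1, 1, 2, 2, 2} → 6 values.

6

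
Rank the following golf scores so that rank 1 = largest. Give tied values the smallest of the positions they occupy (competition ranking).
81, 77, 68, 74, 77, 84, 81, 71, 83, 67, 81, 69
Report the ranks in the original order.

Sorted (descending): 84, 83, 81, 81, 81, 77, 77, 74, 71, 69, 68, 67
The 3 values of 81 occupy positions 3–5 → each gets rank 3.
The 2 values of 77 occupy positions 6–7 → each gets rank 6.

3, 6, 11, 8, 6, 1, 3, 9, 2, 12, 3, 10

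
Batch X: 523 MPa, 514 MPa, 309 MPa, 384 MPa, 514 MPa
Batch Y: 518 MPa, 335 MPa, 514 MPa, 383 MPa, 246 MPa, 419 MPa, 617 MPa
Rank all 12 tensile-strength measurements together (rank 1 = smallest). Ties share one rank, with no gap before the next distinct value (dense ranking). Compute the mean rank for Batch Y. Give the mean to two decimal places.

5.57

Sorted (ascending): 246, 309, 335, 383, 384, 419, 514, 514, 514, 518, 523, 617
The 3 values of 514 share dense rank 7.
Remaining distinct values take the next consecutive integers.
Batch Y values → pooled ranks: 518→8, 335→3, 514→7, 383→4, 246→1, 419→6, 617→10
Mean rank = (8 + 3 + 7 + 4 + 1 + 6 + 10) / 7 = 5.57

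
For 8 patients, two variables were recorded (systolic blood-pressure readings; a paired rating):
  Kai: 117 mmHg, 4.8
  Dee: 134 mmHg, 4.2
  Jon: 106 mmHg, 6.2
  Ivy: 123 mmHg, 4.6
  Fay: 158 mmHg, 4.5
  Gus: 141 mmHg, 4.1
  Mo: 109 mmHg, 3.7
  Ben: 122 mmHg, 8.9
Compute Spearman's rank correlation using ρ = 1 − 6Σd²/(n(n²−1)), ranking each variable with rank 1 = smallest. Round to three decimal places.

Ranks of variable 1: 3, 6, 1, 5, 8, 7, 2, 4
Ranks of variable 2: 6, 3, 7, 5, 4, 2, 1, 8
d = r₁ − r₂: -3, 3, -6, 0, 4, 5, 1, -4
d²: 9, 9, 36, 0, 16, 25, 1, 16; Σd² = 112
ρ = 1 − 6·112/(8·63) = 1 − 672/504 = -0.333

-0.333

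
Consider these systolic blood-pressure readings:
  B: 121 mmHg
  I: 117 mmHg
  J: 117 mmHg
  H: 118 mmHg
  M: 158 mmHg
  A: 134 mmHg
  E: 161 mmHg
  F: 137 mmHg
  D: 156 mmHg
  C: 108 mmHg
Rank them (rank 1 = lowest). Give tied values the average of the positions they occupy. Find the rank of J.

2.5

Sorted (ascending): 108, 117, 117, 118, 121, 134, 137, 156, 158, 161
The 2 values of 117 occupy positions 2–3 → average rank (2+3)/2 = 2.5.
J has value 117 mmHg → rank 2.5.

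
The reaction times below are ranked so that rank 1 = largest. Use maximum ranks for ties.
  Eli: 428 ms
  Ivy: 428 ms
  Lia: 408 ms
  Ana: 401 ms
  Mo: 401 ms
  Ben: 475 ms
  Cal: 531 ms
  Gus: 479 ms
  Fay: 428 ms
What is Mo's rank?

9

Sorted (descending): 531, 479, 475, 428, 428, 428, 408, 401, 401
The 3 values of 428 occupy positions 4–6 → each gets rank 6.
The 2 values of 401 occupy positions 8–9 → each gets rank 9.
Mo has value 401 ms → rank 9.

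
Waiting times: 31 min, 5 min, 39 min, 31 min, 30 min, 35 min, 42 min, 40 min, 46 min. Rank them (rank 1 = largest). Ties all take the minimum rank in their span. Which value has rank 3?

Sorted (descending): 46, 42, 40, 39, 35, 31, 31, 30, 5
The 2 values of 31 occupy positions 6–7 → each gets rank 6.
Rank 3 → value 40.

40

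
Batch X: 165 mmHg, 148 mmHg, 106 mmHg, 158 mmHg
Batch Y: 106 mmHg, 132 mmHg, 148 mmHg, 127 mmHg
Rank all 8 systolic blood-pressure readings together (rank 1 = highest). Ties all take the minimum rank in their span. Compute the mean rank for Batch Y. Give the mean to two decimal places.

Sorted (descending): 165, 158, 148, 148, 132, 127, 106, 106
The 2 values of 148 occupy positions 3–4 → each gets rank 3.
The 2 values of 106 occupy positions 7–8 → each gets rank 7.
Batch Y values → pooled ranks: 106→7, 132→5, 148→3, 127→6
Mean rank = (7 + 5 + 3 + 6) / 4 = 5.25

5.25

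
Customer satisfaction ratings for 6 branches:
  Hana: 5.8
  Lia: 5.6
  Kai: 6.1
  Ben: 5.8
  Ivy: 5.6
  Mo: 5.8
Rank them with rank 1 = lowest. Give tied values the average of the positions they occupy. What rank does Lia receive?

Sorted (ascending): 5.6, 5.6, 5.8, 5.8, 5.8, 6.1
The 2 values of 5.6 occupy positions 1–2 → average rank (1+2)/2 = 1.5.
The 3 values of 5.8 occupy positions 3–5 → average rank 4.
Lia has value 5.6 → rank 1.5.

1.5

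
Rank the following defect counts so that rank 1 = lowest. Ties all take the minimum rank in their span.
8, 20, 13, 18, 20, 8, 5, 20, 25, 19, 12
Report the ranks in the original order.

2, 8, 5, 6, 8, 2, 1, 8, 11, 7, 4

Sorted (ascending): 5, 8, 8, 12, 13, 18, 19, 20, 20, 20, 25
The 2 values of 8 occupy positions 2–3 → each gets rank 2.
The 3 values of 20 occupy positions 8–10 → each gets rank 8.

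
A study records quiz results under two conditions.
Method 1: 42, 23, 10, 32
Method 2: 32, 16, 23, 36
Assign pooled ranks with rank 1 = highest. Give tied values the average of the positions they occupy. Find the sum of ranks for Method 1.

Sorted (descending): 42, 36, 32, 32, 23, 23, 16, 10
The 2 values of 32 occupy positions 3–4 → average rank (3+4)/2 = 3.5.
The 2 values of 23 occupy positions 5–6 → average rank (5+6)/2 = 5.5.
Method 1 values → pooled ranks: 42→1, 23→5.5, 10→8, 32→3.5
Rank sum = 1 + 5.5 + 8 + 3.5 = 18

18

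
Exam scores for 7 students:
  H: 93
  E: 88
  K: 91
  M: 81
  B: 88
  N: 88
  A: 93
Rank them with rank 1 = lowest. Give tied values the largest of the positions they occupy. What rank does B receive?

4

Sorted (ascending): 81, 88, 88, 88, 91, 93, 93
The 3 values of 88 occupy positions 2–4 → each gets rank 4.
The 2 values of 93 occupy positions 6–7 → each gets rank 7.
B has value 88 → rank 4.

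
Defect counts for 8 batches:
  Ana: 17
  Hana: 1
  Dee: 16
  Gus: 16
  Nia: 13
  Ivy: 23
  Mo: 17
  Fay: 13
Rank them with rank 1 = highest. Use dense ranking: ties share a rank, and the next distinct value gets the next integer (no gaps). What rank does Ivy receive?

Sorted (descending): 23, 17, 17, 16, 16, 13, 13, 1
The 2 values of 17 share dense rank 2.
The 2 values of 16 share dense rank 3.
The 2 values of 13 share dense rank 4.
Remaining distinct values take the next consecutive integers.
Ivy has value 23 → rank 1.

1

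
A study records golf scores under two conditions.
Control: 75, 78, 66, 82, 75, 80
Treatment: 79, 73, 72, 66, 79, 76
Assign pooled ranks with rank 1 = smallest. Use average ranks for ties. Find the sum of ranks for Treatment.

Sorted (ascending): 66, 66, 72, 73, 75, 75, 76, 78, 79, 79, 80, 82
The 2 values of 66 occupy positions 1–2 → average rank (1+2)/2 = 1.5.
The 2 values of 75 occupy positions 5–6 → average rank (5+6)/2 = 5.5.
The 2 values of 79 occupy positions 9–10 → average rank (9+10)/2 = 9.5.
Treatment values → pooled ranks: 79→9.5, 73→4, 72→3, 66→1.5, 79→9.5, 76→7
Rank sum = 9.5 + 4 + 3 + 1.5 + 9.5 + 7 = 34.5

34.5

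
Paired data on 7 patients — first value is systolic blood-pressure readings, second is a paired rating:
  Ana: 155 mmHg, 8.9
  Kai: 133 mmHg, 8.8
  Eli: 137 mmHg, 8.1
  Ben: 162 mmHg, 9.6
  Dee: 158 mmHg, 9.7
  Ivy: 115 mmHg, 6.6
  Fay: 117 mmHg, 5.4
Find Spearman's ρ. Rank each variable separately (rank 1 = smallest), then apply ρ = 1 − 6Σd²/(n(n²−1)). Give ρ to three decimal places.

Ranks of variable 1: 5, 3, 4, 7, 6, 1, 2
Ranks of variable 2: 5, 4, 3, 6, 7, 2, 1
d = r₁ − r₂: 0, -1, 1, 1, -1, -1, 1
d²: 0, 1, 1, 1, 1, 1, 1; Σd² = 6
ρ = 1 − 6·6/(7·48) = 1 − 36/336 = 0.893

0.893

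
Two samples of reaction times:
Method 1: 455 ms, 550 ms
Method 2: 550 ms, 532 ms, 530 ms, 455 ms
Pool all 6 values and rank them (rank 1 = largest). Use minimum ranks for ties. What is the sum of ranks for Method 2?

13

Sorted (descending): 550, 550, 532, 530, 455, 455
The 2 values of 550 occupy positions 1–2 → each gets rank 1.
The 2 values of 455 occupy positions 5–6 → each gets rank 5.
Method 2 values → pooled ranks: 550→1, 532→3, 530→4, 455→5
Rank sum = 1 + 3 + 4 + 5 = 13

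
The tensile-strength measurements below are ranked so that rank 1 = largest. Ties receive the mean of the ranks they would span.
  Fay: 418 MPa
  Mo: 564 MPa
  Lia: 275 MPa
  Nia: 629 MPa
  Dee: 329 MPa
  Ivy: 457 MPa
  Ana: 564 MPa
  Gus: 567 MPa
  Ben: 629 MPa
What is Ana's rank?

Sorted (descending): 629, 629, 567, 564, 564, 457, 418, 329, 275
The 2 values of 629 occupy positions 1–2 → average rank (1+2)/2 = 1.5.
The 2 values of 564 occupy positions 4–5 → average rank (4+5)/2 = 4.5.
Ana has value 564 MPa → rank 4.5.

4.5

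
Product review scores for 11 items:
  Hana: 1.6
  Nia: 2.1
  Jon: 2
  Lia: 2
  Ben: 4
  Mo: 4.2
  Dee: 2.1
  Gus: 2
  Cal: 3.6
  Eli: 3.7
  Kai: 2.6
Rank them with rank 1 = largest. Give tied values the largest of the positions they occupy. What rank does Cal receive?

4

Sorted (descending): 4.2, 4, 3.7, 3.6, 2.6, 2.1, 2.1, 2, 2, 2, 1.6
The 2 values of 2.1 occupy positions 6–7 → each gets rank 7.
The 3 values of 2 occupy positions 8–10 → each gets rank 10.
Cal has value 3.6 → rank 4.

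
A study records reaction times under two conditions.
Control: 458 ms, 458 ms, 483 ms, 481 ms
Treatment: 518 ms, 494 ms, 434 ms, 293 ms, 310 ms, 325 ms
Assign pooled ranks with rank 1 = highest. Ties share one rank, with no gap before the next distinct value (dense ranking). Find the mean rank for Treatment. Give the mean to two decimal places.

Sorted (descending): 518, 494, 483, 481, 458, 458, 434, 325, 310, 293
The 2 values of 458 share dense rank 5.
Remaining distinct values take the next consecutive integers.
Treatment values → pooled ranks: 518→1, 494→2, 434→6, 293→9, 310→8, 325→7
Mean rank = (1 + 2 + 6 + 9 + 8 + 7) / 6 = 5.50

5.50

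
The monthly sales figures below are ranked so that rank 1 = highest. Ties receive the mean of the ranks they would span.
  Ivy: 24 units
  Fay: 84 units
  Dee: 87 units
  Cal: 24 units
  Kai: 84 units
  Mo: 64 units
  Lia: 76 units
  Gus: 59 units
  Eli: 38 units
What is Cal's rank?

Sorted (descending): 87, 84, 84, 76, 64, 59, 38, 24, 24
The 2 values of 84 occupy positions 2–3 → average rank (2+3)/2 = 2.5.
The 2 values of 24 occupy positions 8–9 → average rank (8+9)/2 = 8.5.
Cal has value 24 units → rank 8.5.

8.5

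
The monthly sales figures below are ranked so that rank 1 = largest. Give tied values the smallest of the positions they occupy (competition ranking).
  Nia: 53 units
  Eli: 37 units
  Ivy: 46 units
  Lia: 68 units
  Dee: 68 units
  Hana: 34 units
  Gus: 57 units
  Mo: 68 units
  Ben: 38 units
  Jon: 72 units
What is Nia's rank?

6

Sorted (descending): 72, 68, 68, 68, 57, 53, 46, 38, 37, 34
The 3 values of 68 occupy positions 2–4 → each gets rank 2.
Nia has value 53 units → rank 6.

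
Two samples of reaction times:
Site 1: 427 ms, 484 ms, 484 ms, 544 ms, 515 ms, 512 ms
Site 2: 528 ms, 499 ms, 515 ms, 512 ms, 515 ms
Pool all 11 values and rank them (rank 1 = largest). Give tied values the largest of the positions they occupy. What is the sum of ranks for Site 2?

27

Sorted (descending): 544, 528, 515, 515, 515, 512, 512, 499, 484, 484, 427
The 3 values of 515 occupy positions 3–5 → each gets rank 5.
The 2 values of 512 occupy positions 6–7 → each gets rank 7.
The 2 values of 484 occupy positions 9–10 → each gets rank 10.
Site 2 values → pooled ranks: 528→2, 499→8, 515→5, 512→7, 515→5
Rank sum = 2 + 8 + 5 + 7 + 5 = 27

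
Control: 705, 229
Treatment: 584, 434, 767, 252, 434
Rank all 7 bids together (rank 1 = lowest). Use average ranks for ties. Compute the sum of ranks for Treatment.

21

Sorted (ascending): 229, 252, 434, 434, 584, 705, 767
The 2 values of 434 occupy positions 3–4 → average rank (3+4)/2 = 3.5.
Treatment values → pooled ranks: 584→5, 434→3.5, 767→7, 252→2, 434→3.5
Rank sum = 5 + 3.5 + 7 + 2 + 3.5 = 21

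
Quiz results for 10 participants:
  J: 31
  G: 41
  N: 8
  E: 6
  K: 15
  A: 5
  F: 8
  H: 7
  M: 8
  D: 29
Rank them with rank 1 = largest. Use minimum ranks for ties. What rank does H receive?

8

Sorted (descending): 41, 31, 29, 15, 8, 8, 8, 7, 6, 5
The 3 values of 8 occupy positions 5–7 → each gets rank 5.
H has value 7 → rank 8.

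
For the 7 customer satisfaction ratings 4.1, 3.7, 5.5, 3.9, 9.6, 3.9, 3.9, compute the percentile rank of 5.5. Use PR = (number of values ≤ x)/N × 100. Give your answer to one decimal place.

N = 7.
Strictly below 5.5: 5. Equal to 5.5: 1.
PR = 6/7 × 100 = 85.7

85.7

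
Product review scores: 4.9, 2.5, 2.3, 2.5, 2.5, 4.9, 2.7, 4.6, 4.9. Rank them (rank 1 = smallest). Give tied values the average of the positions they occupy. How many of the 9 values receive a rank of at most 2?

1

Sorted (ascending): 2.3, 2.5, 2.5, 2.5, 2.7, 4.6, 4.9, 4.9, 4.9
The 3 values of 2.5 occupy positions 2–4 → average rank 3.
The 3 values of 4.9 occupy positions 7–9 → average rank 8.
Ranks ≤ 2: {1} → 1 value.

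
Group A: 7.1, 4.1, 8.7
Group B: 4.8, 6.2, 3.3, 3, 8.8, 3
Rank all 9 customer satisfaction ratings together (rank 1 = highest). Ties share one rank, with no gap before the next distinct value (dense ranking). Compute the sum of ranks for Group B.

33

Sorted (descending): 8.8, 8.7, 7.1, 6.2, 4.8, 4.1, 3.3, 3, 3
The 2 values of 3 share dense rank 8.
Remaining distinct values take the next consecutive integers.
Group B values → pooled ranks: 4.8→5, 6.2→4, 3.3→7, 3→8, 8.8→1, 3→8
Rank sum = 5 + 4 + 7 + 8 + 1 + 8 = 33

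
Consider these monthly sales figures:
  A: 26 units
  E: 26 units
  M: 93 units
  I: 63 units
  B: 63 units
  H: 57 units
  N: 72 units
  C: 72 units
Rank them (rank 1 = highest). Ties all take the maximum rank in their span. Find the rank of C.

Sorted (descending): 93, 72, 72, 63, 63, 57, 26, 26
The 2 values of 72 occupy positions 2–3 → each gets rank 3.
The 2 values of 63 occupy positions 4–5 → each gets rank 5.
The 2 values of 26 occupy positions 7–8 → each gets rank 8.
C has value 72 units → rank 3.

3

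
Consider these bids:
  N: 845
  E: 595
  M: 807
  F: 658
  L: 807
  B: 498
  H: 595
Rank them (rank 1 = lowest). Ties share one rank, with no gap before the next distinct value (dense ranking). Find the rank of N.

Sorted (ascending): 498, 595, 595, 658, 807, 807, 845
The 2 values of 595 share dense rank 2.
The 2 values of 807 share dense rank 4.
Remaining distinct values take the next consecutive integers.
N has value 845 → rank 5.

5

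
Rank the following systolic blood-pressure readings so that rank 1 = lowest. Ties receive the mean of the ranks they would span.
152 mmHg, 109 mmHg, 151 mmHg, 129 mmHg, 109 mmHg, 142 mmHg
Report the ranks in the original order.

Sorted (ascending): 109, 109, 129, 142, 151, 152
The 2 values of 109 occupy positions 1–2 → average rank (1+2)/2 = 1.5.

6, 1.5, 5, 3, 1.5, 4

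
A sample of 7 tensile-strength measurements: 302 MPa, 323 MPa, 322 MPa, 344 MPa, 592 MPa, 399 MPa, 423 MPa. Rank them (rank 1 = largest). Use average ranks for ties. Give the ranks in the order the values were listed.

7, 5, 6, 4, 1, 3, 2

Sorted (descending): 592, 423, 399, 344, 323, 322, 302
No ties — each value takes its position as its rank.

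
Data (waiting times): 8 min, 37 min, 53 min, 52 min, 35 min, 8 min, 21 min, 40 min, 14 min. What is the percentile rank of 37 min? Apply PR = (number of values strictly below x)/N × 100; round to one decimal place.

55.6

N = 9.
Strictly below 37: 5. Equal to 37: 1.
PR = 5/9 × 100 = 55.6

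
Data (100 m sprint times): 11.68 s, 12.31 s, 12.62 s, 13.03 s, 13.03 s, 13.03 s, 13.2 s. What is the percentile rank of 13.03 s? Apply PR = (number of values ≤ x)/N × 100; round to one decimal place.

N = 7.
Strictly below 13.03: 3. Equal to 13.03: 3.
PR = 6/7 × 100 = 85.7

85.7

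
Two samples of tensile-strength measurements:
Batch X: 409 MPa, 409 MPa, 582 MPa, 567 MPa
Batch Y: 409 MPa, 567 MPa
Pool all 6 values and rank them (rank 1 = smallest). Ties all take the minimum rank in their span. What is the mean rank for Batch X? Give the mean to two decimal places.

Sorted (ascending): 409, 409, 409, 567, 567, 582
The 3 values of 409 occupy positions 1–3 → each gets rank 1.
The 2 values of 567 occupy positions 4–5 → each gets rank 4.
Batch X values → pooled ranks: 409→1, 409→1, 582→6, 567→4
Mean rank = (1 + 1 + 6 + 4) / 4 = 3.00

3.00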